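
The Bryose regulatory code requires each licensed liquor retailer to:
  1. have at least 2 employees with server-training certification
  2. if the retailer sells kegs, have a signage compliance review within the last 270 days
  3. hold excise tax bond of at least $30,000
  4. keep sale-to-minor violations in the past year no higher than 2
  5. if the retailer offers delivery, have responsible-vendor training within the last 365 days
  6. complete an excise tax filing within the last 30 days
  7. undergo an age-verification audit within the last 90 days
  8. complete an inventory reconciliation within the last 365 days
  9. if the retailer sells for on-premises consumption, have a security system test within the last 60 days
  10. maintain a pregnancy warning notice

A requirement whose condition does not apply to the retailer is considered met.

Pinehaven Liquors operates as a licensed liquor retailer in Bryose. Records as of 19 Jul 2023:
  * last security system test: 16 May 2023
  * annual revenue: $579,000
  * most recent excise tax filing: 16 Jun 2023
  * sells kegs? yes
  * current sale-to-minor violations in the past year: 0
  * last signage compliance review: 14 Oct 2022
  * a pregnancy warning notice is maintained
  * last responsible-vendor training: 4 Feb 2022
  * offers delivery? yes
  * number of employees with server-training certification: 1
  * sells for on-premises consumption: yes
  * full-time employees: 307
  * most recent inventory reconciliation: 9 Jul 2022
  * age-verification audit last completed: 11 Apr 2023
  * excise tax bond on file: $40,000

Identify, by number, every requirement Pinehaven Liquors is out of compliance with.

1. employees with server-training certification 1 < 2 → not met
2. condition 'sells kegs' holds; signage compliance review 278 days ago vs limit 270 → not met
3. excise tax bond $40,000 ≥ $30,000 → met
4. sale-to-minor violations in the past year 0 ≤ 2 → met
5. condition 'offers delivery' holds; responsible-vendor training 530 days ago vs limit 365 → not met
6. excise tax filing 33 days ago vs limit 30 → not met
7. age-verification audit 99 days ago vs limit 90 → not met
8. inventory reconciliation 375 days ago vs limit 365 → not met
9. condition 'sells for on-premises consumption' holds; security system test 64 days ago vs limit 60 → not met
10. pregnancy warning notice present → met
Not met: 1, 2, 5, 6, 7, 8, 9

1, 2, 5, 6, 7, 8, 9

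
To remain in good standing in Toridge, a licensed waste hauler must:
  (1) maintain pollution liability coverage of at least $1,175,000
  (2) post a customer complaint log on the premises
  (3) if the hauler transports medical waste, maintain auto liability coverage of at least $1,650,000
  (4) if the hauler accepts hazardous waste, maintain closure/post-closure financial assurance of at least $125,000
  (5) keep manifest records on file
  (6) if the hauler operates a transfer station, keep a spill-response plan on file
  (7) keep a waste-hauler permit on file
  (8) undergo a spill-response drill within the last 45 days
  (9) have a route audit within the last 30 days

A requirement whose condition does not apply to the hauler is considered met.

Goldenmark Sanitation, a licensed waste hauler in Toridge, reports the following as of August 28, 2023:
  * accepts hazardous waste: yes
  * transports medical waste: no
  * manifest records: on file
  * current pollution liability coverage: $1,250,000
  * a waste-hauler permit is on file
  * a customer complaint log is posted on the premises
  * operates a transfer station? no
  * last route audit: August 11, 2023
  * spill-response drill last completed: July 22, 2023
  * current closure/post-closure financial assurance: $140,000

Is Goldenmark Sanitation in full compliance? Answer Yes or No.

1. pollution liability coverage $1,250,000 ≥ $1,175,000 → met
2. customer complaint log present → met
3. condition 'transports medical waste' does not hold → requirement n/a → met
4. condition 'accepts hazardous waste' holds; closure/post-closure financial assurance $140,000 ≥ $125,000 → met
5. manifest records present → met
6. condition 'operates a transfer station' does not hold → requirement n/a → met
7. waste-hauler permit present → met
8. spill-response drill 37 days ago vs limit 45 → met
9. route audit 17 days ago vs limit 30 → met
All met.

Yes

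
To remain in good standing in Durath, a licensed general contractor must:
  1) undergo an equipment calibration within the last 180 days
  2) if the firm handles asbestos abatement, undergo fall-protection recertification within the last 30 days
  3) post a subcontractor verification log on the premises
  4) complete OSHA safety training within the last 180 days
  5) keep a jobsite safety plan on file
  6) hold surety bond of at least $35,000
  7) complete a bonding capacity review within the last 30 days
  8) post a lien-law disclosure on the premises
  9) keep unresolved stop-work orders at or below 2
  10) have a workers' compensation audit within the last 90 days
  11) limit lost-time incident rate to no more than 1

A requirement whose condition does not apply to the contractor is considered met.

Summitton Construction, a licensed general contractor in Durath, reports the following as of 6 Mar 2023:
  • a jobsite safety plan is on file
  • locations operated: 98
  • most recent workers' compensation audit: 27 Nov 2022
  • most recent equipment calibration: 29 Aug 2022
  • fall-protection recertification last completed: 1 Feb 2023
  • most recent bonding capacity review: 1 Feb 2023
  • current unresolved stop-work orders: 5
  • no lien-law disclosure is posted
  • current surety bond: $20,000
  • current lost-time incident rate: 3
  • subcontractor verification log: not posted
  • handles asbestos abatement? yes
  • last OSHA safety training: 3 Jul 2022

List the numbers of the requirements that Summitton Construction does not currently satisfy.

1, 2, 3, 4, 6, 7, 8, 9, 10, 11

1. equipment calibration 189 days ago vs limit 180 → not met
2. condition 'handles asbestos abatement' holds; fall-protection recertification 33 days ago vs limit 30 → not met
3. subcontractor verification log absent → not met
4. OSHA safety training 246 days ago vs limit 180 → not met
5. jobsite safety plan present → met
6. surety bond $20,000 < $35,000 → not met
7. bonding capacity review 33 days ago vs limit 30 → not met
8. lien-law disclosure absent → not met
9. unresolved stop-work orders 5 > 2 → not met
10. workers' compensation audit 99 days ago vs limit 90 → not met
11. lost-time incident rate 3 > 1 → not met
Not met: 1, 2, 3, 4, 6, 7, 8, 9, 10, 11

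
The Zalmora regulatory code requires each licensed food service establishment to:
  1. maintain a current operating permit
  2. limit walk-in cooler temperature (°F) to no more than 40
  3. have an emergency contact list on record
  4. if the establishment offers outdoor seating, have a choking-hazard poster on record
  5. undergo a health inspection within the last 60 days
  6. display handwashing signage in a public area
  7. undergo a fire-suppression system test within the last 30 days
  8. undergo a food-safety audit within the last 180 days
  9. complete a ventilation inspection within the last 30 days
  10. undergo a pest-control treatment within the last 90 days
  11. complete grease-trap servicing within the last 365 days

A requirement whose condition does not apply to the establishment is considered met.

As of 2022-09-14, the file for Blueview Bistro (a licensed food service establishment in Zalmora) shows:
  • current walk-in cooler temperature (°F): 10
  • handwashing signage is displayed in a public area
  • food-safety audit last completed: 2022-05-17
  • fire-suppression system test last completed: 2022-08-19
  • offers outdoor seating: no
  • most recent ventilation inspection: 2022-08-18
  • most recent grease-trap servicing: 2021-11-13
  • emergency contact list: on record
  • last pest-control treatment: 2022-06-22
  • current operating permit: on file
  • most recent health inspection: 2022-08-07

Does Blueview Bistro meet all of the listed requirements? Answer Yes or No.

1. current operating permit present → met
2. walk-in cooler temperature (°F) 10 ≤ 40 → met
3. emergency contact list present → met
4. condition 'offers outdoor seating' does not hold → requirement n/a → met
5. health inspection 38 days ago vs limit 60 → met
6. handwashing signage present → met
7. fire-suppression system test 26 days ago vs limit 30 → met
8. food-safety audit 120 days ago vs limit 180 → met
9. ventilation inspection 27 days ago vs limit 30 → met
10. pest-control treatment 84 days ago vs limit 90 → met
11. grease-trap servicing 305 days ago vs limit 365 → met
All met.

Yes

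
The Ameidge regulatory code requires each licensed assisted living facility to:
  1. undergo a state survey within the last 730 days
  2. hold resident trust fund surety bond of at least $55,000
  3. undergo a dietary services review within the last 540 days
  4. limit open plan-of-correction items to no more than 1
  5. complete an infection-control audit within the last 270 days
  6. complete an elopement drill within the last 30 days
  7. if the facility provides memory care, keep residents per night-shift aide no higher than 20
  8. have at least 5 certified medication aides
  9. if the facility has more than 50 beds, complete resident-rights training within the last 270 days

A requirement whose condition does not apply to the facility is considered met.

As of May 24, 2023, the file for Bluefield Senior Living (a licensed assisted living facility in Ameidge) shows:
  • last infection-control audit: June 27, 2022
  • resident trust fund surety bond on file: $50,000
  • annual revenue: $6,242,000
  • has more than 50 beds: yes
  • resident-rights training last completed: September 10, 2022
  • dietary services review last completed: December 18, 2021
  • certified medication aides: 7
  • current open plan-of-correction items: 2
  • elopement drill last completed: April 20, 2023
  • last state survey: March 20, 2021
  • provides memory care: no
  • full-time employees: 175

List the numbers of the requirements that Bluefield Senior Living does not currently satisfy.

1, 2, 4, 5, 6

1. state survey 795 days ago vs limit 730 → not met
2. resident trust fund surety bond $50,000 < $55,000 → not met
3. dietary services review 522 days ago vs limit 540 → met
4. open plan-of-correction items 2 > 1 → not met
5. infection-control audit 331 days ago vs limit 270 → not met
6. elopement drill 34 days ago vs limit 30 → not met
7. condition 'provides memory care' does not hold → requirement n/a → met
8. certified medication aides 7 ≥ 5 → met
9. condition 'has more than 50 beds' holds; resident-rights training 256 days ago vs limit 270 → met
Not met: 1, 2, 4, 5, 6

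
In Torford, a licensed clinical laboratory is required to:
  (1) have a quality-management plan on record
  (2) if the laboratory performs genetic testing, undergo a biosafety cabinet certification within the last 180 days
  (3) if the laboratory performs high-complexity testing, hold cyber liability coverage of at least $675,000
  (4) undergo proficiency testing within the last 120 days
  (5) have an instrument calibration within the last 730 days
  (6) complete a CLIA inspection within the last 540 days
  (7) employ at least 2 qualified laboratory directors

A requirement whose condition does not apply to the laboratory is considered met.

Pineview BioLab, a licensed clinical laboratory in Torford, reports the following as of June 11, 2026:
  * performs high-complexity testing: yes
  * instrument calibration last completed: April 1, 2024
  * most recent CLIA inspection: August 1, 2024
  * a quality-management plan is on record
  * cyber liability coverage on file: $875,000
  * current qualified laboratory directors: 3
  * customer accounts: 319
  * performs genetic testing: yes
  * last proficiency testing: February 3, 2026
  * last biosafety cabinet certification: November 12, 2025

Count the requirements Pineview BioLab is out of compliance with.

1. quality-management plan present → met
2. condition 'performs genetic testing' holds; biosafety cabinet certification 211 days ago vs limit 180 → not met
3. condition 'performs high-complexity testing' holds; cyber liability coverage $875,000 ≥ $675,000 → met
4. proficiency testing 128 days ago vs limit 120 → not met
5. instrument calibration 801 days ago vs limit 730 → not met
6. CLIA inspection 679 days ago vs limit 540 → not met
7. qualified laboratory directors 3 ≥ 2 → met
Not met: 4 of 7

4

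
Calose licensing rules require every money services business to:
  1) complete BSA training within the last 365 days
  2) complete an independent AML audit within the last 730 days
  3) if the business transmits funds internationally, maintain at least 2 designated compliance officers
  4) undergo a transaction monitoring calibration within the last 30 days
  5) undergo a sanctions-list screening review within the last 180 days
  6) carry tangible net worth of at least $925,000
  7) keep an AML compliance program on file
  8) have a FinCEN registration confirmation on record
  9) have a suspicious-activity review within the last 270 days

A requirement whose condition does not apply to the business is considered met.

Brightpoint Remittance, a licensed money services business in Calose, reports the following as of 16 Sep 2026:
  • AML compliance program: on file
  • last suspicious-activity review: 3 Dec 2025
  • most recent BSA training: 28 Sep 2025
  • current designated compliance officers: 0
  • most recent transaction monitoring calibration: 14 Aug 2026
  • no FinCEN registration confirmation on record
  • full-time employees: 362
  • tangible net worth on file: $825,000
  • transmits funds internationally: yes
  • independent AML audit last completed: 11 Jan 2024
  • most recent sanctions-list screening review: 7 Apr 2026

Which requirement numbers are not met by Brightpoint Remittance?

1. BSA training 353 days ago vs limit 365 → met
2. independent AML audit 979 days ago vs limit 730 → not met
3. condition 'transmits funds internationally' holds; designated compliance officers 0 < 2 → not met
4. transaction monitoring calibration 33 days ago vs limit 30 → not met
5. sanctions-list screening review 162 days ago vs limit 180 → met
6. tangible net worth $825,000 < $925,000 → not met
7. AML compliance program present → met
8. FinCEN registration confirmation absent → not met
9. suspicious-activity review 287 days ago vs limit 270 → not met
Not met: 2, 3, 4, 6, 8, 9

2, 3, 4, 6, 8, 9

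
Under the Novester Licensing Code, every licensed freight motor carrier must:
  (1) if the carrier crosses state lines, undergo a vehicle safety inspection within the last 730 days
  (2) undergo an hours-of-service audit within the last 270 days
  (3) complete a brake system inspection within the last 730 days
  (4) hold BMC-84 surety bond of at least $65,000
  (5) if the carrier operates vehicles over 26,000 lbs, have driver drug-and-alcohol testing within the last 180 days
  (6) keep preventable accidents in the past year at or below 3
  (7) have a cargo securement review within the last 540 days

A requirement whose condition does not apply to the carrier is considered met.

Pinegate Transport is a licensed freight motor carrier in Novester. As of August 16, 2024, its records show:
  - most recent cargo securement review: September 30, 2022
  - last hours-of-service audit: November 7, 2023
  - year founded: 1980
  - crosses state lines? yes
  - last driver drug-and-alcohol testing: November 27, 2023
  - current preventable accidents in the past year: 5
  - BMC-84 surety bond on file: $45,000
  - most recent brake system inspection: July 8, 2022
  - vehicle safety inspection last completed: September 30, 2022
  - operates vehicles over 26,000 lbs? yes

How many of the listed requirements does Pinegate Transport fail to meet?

6

1. condition 'crosses state lines' holds; vehicle safety inspection 686 days ago vs limit 730 → met
2. hours-of-service audit 283 days ago vs limit 270 → not met
3. brake system inspection 770 days ago vs limit 730 → not met
4. BMC-84 surety bond $45,000 < $65,000 → not met
5. condition 'operates vehicles over 26,000 lbs' holds; driver drug-and-alcohol testing 263 days ago vs limit 180 → not met
6. preventable accidents in the past year 5 > 3 → not met
7. cargo securement review 686 days ago vs limit 540 → not met
Not met: 6 of 7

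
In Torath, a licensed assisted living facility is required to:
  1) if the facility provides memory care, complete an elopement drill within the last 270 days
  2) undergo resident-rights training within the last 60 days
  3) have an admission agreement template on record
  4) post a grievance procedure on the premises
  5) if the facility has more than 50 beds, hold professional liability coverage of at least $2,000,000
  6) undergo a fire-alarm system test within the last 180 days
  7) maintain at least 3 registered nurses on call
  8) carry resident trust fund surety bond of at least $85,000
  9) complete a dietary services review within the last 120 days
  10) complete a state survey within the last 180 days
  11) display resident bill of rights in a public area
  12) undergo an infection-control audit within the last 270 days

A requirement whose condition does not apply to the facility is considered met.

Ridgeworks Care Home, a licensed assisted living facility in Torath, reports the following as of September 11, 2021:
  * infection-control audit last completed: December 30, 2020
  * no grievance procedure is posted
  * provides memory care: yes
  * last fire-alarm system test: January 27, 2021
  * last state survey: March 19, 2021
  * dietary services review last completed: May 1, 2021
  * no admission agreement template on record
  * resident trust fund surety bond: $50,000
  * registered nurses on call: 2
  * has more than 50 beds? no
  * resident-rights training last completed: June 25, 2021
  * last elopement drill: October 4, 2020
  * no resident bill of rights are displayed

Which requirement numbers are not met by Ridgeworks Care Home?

1. condition 'provides memory care' holds; elopement drill 342 days ago vs limit 270 → not met
2. resident-rights training 78 days ago vs limit 60 → not met
3. admission agreement template absent → not met
4. grievance procedure absent → not met
5. condition 'has more than 50 beds' does not hold → requirement n/a → met
6. fire-alarm system test 227 days ago vs limit 180 → not met
7. registered nurses on call 2 < 3 → not met
8. resident trust fund surety bond $50,000 < $85,000 → not met
9. dietary services review 133 days ago vs limit 120 → not met
10. state survey 176 days ago vs limit 180 → met
11. resident bill of rights absent → not met
12. infection-control audit 255 days ago vs limit 270 → met
Not met: 1, 2, 3, 4, 6, 7, 8, 9, 11

1, 2, 3, 4, 6, 7, 8, 9, 11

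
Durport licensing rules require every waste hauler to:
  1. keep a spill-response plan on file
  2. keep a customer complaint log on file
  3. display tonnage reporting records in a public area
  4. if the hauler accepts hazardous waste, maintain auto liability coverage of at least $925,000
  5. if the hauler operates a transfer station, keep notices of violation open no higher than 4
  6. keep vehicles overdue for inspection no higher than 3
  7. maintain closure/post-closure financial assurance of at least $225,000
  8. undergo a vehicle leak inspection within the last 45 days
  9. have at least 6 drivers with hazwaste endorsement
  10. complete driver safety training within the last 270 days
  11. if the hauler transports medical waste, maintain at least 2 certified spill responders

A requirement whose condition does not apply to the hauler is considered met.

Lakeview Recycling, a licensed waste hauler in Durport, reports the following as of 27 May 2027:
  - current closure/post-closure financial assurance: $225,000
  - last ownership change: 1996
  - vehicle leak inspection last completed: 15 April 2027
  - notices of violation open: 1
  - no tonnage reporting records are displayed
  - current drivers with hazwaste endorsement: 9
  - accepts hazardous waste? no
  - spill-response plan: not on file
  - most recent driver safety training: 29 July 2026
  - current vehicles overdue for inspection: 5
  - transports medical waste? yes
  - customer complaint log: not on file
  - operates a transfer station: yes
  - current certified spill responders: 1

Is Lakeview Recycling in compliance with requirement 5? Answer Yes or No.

5. condition 'operates a transfer station' holds; notices of violation open 1 ≤ 4 → met

Yes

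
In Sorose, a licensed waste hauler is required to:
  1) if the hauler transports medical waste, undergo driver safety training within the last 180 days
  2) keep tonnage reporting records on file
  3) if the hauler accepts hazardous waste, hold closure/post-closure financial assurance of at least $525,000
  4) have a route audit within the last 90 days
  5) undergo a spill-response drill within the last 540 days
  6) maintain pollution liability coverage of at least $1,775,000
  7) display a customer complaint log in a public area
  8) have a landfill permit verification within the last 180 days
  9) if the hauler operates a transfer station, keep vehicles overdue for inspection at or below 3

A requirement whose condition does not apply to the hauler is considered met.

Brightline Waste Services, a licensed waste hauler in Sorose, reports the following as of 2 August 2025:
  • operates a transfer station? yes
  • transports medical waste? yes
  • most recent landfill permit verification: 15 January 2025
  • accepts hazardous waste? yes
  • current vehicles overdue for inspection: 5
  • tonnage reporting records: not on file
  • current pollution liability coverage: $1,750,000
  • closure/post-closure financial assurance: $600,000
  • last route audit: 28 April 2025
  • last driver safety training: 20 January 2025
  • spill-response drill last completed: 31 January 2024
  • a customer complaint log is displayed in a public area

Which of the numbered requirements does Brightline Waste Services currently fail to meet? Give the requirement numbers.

1. condition 'transports medical waste' holds; driver safety training 194 days ago vs limit 180 → not met
2. tonnage reporting records absent → not met
3. condition 'accepts hazardous waste' holds; closure/post-closure financial assurance $600,000 ≥ $525,000 → met
4. route audit 96 days ago vs limit 90 → not met
5. spill-response drill 549 days ago vs limit 540 → not met
6. pollution liability coverage $1,750,000 < $1,775,000 → not met
7. customer complaint log present → met
8. landfill permit verification 199 days ago vs limit 180 → not met
9. condition 'operates a transfer station' holds; vehicles overdue for inspection 5 > 3 → not met
Not met: 1, 2, 4, 5, 6, 8, 9

1, 2, 4, 5, 6, 8, 9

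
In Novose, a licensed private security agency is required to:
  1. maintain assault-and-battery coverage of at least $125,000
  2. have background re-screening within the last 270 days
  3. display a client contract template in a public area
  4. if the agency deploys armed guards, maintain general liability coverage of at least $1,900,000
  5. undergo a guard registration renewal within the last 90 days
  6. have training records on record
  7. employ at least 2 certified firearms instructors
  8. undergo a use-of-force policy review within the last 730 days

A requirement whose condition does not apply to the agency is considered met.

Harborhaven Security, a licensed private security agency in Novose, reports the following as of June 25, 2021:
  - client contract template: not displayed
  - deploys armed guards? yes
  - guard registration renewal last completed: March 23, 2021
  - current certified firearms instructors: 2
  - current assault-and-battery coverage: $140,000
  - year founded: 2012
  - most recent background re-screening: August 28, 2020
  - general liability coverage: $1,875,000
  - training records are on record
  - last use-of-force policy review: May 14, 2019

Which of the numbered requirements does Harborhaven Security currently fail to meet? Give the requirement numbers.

2, 3, 4, 5, 8

1. assault-and-battery coverage $140,000 ≥ $125,000 → met
2. background re-screening 301 days ago vs limit 270 → not met
3. client contract template absent → not met
4. condition 'deploys armed guards' holds; general liability coverage $1,875,000 < $1,900,000 → not met
5. guard registration renewal 94 days ago vs limit 90 → not met
6. training records present → met
7. certified firearms instructors 2 ≥ 2 → met
8. use-of-force policy review 773 days ago vs limit 730 → not met
Not met: 2, 3, 4, 5, 8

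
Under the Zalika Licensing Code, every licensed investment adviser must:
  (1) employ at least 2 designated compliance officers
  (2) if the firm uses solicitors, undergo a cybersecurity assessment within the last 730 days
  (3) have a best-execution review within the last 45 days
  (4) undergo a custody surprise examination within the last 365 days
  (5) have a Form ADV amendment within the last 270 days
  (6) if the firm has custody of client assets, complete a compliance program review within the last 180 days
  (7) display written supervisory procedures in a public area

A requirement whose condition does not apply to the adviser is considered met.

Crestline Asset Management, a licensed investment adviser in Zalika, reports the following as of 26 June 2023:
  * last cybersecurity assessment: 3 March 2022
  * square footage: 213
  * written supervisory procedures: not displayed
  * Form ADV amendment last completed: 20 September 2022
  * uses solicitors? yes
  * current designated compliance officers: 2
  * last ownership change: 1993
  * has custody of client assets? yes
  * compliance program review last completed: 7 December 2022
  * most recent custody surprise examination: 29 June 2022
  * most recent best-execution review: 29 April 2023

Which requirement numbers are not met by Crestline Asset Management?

1. designated compliance officers 2 ≥ 2 → met
2. condition 'uses solicitors' holds; cybersecurity assessment 480 days ago vs limit 730 → met
3. best-execution review 58 days ago vs limit 45 → not met
4. custody surprise examination 362 days ago vs limit 365 → met
5. Form ADV amendment 279 days ago vs limit 270 → not met
6. condition 'has custody of client assets' holds; compliance program review 201 days ago vs limit 180 → not met
7. written supervisory procedures absent → not met
Not met: 3, 5, 6, 7

3, 5, 6, 7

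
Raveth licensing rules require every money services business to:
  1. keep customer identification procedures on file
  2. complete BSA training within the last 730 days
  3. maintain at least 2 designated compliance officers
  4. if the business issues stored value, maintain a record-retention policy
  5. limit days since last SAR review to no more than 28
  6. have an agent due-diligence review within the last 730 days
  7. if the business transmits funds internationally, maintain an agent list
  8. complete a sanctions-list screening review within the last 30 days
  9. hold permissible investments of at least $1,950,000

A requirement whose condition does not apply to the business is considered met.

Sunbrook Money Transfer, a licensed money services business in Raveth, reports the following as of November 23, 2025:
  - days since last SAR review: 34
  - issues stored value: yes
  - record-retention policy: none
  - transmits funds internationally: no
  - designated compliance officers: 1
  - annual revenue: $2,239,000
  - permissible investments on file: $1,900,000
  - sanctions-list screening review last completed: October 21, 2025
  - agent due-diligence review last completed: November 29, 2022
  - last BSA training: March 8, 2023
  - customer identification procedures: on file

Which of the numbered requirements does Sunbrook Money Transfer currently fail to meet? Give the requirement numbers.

2, 3, 4, 5, 6, 8, 9

1. customer identification procedures present → met
2. BSA training 991 days ago vs limit 730 → not met
3. designated compliance officers 1 < 2 → not met
4. condition 'issues stored value' holds; record-retention policy absent → not met
5. days since last SAR review 34 > 28 → not met
6. agent due-diligence review 1090 days ago vs limit 730 → not met
7. condition 'transmits funds internationally' does not hold → requirement n/a → met
8. sanctions-list screening review 33 days ago vs limit 30 → not met
9. permissible investments $1,900,000 < $1,950,000 → not met
Not met: 2, 3, 4, 5, 6, 8, 9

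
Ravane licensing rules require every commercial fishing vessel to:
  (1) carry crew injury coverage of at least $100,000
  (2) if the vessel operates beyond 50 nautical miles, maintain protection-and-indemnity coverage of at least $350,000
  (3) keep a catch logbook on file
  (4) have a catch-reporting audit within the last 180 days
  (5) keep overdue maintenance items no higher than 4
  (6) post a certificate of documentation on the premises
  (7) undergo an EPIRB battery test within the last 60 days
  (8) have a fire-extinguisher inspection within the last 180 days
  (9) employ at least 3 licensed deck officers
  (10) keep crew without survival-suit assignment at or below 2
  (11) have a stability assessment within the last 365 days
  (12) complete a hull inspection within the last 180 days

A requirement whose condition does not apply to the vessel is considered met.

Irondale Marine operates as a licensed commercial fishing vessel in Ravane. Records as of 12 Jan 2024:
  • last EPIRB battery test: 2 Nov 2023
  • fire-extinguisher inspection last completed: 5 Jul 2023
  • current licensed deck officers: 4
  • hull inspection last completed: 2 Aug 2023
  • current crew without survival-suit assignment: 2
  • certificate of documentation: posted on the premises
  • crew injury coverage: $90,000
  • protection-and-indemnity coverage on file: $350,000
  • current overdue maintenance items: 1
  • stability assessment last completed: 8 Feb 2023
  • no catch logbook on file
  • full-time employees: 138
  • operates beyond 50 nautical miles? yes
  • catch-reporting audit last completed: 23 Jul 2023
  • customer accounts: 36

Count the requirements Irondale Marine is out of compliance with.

4

1. crew injury coverage $90,000 < $100,000 → not met
2. condition 'operates beyond 50 nautical miles' holds; protection-and-indemnity coverage $350,000 ≥ $350,000 → met
3. catch logbook absent → not met
4. catch-reporting audit 173 days ago vs limit 180 → met
5. overdue maintenance items 1 ≤ 4 → met
6. certificate of documentation present → met
7. EPIRB battery test 71 days ago vs limit 60 → not met
8. fire-extinguisher inspection 191 days ago vs limit 180 → not met
9. licensed deck officers 4 ≥ 3 → met
10. crew without survival-suit assignment 2 ≤ 2 → met
11. stability assessment 338 days ago vs limit 365 → met
12. hull inspection 163 days ago vs limit 180 → met
Not met: 4 of 12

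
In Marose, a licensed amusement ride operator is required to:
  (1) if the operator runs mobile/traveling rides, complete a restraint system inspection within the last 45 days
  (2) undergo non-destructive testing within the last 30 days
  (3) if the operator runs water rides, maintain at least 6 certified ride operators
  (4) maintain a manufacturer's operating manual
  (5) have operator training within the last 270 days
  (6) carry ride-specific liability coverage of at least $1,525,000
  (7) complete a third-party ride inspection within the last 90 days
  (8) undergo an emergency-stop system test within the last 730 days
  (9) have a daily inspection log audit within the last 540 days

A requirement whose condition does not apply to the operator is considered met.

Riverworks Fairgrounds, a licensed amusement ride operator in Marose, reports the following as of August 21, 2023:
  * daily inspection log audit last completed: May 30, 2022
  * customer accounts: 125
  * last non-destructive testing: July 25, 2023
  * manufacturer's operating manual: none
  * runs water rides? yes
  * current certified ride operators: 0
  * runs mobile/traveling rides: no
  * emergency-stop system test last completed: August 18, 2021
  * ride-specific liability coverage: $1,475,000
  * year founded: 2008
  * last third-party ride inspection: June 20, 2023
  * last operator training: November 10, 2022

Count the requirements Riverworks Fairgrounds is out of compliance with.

1. condition 'runs mobile/traveling rides' does not hold → requirement n/a → met
2. non-destructive testing 27 days ago vs limit 30 → met
3. condition 'runs water rides' holds; certified ride operators 0 < 6 → not met
4. manufacturer's operating manual absent → not met
5. operator training 284 days ago vs limit 270 → not met
6. ride-specific liability coverage $1,475,000 < $1,525,000 → not met
7. third-party ride inspection 62 days ago vs limit 90 → met
8. emergency-stop system test 733 days ago vs limit 730 → not met
9. daily inspection log audit 448 days ago vs limit 540 → met
Not met: 5 of 9

5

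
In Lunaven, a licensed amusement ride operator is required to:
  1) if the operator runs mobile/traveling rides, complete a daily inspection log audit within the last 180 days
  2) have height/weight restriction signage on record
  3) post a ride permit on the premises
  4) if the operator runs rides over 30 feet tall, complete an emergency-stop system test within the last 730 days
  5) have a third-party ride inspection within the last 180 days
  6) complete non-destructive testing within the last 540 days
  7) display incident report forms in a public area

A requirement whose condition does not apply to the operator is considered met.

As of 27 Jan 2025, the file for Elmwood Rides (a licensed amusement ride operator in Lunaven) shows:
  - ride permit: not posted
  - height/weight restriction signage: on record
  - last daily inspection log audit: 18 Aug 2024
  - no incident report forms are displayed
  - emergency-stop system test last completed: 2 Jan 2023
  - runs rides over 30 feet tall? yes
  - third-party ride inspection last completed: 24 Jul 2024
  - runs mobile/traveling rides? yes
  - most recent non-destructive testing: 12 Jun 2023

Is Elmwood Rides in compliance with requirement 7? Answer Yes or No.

No

7. incident report forms absent → not met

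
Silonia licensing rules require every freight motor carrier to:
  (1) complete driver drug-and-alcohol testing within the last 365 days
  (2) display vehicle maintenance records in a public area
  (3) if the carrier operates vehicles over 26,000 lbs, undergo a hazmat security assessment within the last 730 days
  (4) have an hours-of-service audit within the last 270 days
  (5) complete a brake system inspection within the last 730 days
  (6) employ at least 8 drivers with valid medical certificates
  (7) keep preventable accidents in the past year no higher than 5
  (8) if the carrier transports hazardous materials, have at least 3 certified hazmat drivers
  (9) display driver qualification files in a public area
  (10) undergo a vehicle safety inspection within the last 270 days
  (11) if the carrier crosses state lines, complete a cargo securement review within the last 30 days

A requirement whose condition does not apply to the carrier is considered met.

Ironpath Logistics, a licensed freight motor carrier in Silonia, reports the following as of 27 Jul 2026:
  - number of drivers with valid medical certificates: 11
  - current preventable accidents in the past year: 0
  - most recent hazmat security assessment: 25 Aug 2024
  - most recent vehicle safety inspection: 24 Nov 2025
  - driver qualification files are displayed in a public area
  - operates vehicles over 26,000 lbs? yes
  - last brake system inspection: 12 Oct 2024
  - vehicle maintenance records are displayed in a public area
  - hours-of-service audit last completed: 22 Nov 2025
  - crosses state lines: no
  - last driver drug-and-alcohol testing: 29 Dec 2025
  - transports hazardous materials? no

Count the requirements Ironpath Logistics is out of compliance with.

1. driver drug-and-alcohol testing 210 days ago vs limit 365 → met
2. vehicle maintenance records present → met
3. condition 'operates vehicles over 26,000 lbs' holds; hazmat security assessment 701 days ago vs limit 730 → met
4. hours-of-service audit 247 days ago vs limit 270 → met
5. brake system inspection 653 days ago vs limit 730 → met
6. drivers with valid medical certificates 11 ≥ 8 → met
7. preventable accidents in the past year 0 ≤ 5 → met
8. condition 'transports hazardous materials' does not hold → requirement n/a → met
9. driver qualification files present → met
10. vehicle safety inspection 245 days ago vs limit 270 → met
11. condition 'crosses state lines' does not hold → requirement n/a → met
Not met: 0 of 11

0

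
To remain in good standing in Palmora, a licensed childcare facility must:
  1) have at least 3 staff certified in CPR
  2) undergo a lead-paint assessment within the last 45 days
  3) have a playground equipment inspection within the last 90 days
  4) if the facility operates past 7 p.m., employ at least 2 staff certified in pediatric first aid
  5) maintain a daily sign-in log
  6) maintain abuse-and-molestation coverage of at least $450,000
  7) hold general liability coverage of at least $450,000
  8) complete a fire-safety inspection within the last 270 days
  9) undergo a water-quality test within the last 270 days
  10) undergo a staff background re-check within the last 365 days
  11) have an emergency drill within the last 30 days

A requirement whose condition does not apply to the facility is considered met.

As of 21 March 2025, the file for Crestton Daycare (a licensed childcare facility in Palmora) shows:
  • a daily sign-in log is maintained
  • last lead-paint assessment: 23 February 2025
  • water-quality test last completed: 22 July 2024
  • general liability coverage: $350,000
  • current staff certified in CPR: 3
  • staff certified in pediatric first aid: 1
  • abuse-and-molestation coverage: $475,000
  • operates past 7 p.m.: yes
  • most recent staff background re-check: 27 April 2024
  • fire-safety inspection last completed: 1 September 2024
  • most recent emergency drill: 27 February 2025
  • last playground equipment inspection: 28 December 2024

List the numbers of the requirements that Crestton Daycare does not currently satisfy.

1. staff certified in CPR 3 ≥ 3 → met
2. lead-paint assessment 26 days ago vs limit 45 → met
3. playground equipment inspection 83 days ago vs limit 90 → met
4. condition 'operates past 7 p.m.' holds; staff certified in pediatric first aid 1 < 2 → not met
5. daily sign-in log present → met
6. abuse-and-molestation coverage $475,000 ≥ $450,000 → met
7. general liability coverage $350,000 < $450,000 → not met
8. fire-safety inspection 201 days ago vs limit 270 → met
9. water-quality test 242 days ago vs limit 270 → met
10. staff background re-check 328 days ago vs limit 365 → met
11. emergency drill 22 days ago vs limit 30 → met
Not met: 4, 7

4, 7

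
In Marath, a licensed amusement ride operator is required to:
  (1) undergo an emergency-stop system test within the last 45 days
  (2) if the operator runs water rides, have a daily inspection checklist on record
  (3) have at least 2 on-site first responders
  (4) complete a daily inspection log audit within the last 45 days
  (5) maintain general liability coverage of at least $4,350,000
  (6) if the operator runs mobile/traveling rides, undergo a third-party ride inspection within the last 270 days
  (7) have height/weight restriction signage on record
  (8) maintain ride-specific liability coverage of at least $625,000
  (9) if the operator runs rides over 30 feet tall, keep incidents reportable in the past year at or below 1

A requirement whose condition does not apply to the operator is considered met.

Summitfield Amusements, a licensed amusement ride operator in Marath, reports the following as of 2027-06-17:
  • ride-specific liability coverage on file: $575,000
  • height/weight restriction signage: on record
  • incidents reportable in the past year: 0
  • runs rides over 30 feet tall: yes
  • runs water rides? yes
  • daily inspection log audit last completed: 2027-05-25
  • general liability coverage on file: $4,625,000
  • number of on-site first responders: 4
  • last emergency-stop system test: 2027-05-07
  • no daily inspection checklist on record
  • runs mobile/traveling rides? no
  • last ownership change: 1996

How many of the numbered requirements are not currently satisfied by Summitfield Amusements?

2

1. emergency-stop system test 41 days ago vs limit 45 → met
2. condition 'runs water rides' holds; daily inspection checklist absent → not met
3. on-site first responders 4 ≥ 2 → met
4. daily inspection log audit 23 days ago vs limit 45 → met
5. general liability coverage $4,625,000 ≥ $4,350,000 → met
6. condition 'runs mobile/traveling rides' does not hold → requirement n/a → met
7. height/weight restriction signage present → met
8. ride-specific liability coverage $575,000 < $625,000 → not met
9. condition 'runs rides over 30 feet tall' holds; incidents reportable in the past year 0 ≤ 1 → met
Not met: 2 of 9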